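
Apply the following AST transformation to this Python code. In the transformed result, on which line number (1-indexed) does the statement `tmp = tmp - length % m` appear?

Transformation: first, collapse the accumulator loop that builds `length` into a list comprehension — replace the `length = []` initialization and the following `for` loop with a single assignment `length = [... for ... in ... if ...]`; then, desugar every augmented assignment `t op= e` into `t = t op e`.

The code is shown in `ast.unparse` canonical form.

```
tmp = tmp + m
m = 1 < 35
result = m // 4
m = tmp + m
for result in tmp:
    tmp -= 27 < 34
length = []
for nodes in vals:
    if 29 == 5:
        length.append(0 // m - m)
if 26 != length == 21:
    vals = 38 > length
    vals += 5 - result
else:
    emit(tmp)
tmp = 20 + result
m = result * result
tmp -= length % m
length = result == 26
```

15

Transformed code:
tmp = tmp + m
m = 1 < 35
result = m // 4
m = tmp + m
for result in tmp:
    tmp = tmp - (27 < 34)
length = [0 // m - m for nodes in vals if 29 == 5]
if 26 != length == 21:
    vals = 38 > length
    vals = vals + (5 - result)
else:
    emit(tmp)
tmp = 20 + result
m = result * result
tmp = tmp - length % m
length = result == 26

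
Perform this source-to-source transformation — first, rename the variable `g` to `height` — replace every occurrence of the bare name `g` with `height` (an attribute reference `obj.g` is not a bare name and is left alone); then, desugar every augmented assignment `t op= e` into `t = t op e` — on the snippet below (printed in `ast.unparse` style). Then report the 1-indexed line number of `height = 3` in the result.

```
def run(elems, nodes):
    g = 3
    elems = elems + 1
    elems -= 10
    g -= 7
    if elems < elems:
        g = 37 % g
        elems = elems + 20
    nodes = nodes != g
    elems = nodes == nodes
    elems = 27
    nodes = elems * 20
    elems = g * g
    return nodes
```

Transformed code:
def run(elems, nodes):
    height = 3
    elems = elems + 1
    elems = elems - 10
    height = height - 7
    if elems < elems:
        height = 37 % height
        elems = elems + 20
    nodes = nodes != height
    elems = nodes == nodes
    elems = 27
    nodes = elems * 20
    elems = height * height
    return nodes

2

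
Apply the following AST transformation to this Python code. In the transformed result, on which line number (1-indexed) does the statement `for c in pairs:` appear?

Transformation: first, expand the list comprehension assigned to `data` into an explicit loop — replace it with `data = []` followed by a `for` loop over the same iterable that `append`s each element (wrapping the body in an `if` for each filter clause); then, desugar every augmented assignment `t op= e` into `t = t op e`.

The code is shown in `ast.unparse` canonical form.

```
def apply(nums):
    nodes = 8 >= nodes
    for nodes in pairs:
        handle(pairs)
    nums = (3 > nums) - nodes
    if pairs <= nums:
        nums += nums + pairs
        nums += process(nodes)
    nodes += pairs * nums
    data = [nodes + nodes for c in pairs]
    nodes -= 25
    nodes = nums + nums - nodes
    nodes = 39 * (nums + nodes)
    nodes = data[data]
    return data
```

Transformed code:
def apply(nums):
    nodes = 8 >= nodes
    for nodes in pairs:
        handle(pairs)
    nums = (3 > nums) - nodes
    if pairs <= nums:
        nums = nums + (nums + pairs)
        nums = nums + process(nodes)
    nodes = nodes + pairs * nums
    data = []
    for c in pairs:
        data.append(nodes + nodes)
    nodes = nodes - 25
    nodes = nums + nums - nodes
    nodes = 39 * (nums + nodes)
    nodes = data[data]
    return data

11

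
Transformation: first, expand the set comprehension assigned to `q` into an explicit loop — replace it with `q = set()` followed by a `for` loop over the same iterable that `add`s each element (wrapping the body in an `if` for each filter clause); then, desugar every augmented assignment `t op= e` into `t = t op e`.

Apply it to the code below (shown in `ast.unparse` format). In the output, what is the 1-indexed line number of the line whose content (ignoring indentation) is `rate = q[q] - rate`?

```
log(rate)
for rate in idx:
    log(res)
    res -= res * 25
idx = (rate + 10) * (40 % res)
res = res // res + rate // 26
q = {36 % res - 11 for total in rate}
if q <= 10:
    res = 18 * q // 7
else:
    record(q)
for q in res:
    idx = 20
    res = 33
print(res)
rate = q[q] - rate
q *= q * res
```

Transformed code:
log(rate)
for rate in idx:
    log(res)
    res = res - res * 25
idx = (rate + 10) * (40 % res)
res = res // res + rate // 26
q = set()
for total in rate:
    q.add(36 % res - 11)
if q <= 10:
    res = 18 * q // 7
else:
    record(q)
for q in res:
    idx = 20
    res = 33
print(res)
rate = q[q] - rate
q = q * (q * res)

18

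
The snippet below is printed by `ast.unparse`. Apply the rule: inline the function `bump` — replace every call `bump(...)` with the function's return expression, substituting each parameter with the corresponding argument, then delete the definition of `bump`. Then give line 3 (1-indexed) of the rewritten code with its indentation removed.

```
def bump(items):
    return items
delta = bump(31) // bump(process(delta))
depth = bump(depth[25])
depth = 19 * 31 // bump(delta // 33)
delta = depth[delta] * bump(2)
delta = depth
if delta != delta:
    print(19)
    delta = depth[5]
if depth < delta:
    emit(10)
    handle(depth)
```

Transformed code:
delta = 31 // process(delta)
depth = depth[25]
depth = 19 * 31 // (delta // 33)
delta = depth[delta] * 2
delta = depth
if delta != delta:
    print(19)
    delta = depth[5]
if depth < delta:
    emit(10)
    handle(depth)

depth = 19 * 31 // (delta // 33)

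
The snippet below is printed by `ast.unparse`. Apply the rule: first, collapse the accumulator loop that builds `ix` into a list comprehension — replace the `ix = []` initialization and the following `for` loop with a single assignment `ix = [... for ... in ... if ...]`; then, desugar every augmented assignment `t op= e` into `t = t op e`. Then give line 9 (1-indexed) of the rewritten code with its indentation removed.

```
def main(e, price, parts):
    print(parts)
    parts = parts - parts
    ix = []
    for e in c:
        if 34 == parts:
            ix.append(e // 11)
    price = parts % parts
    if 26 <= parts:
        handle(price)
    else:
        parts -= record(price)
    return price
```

parts = parts - record(price)

Transformed code:
def main(e, price, parts):
    print(parts)
    parts = parts - parts
    ix = [e // 11 for e in c if 34 == parts]
    price = parts % parts
    if 26 <= parts:
        handle(price)
    else:
        parts = parts - record(price)
    return price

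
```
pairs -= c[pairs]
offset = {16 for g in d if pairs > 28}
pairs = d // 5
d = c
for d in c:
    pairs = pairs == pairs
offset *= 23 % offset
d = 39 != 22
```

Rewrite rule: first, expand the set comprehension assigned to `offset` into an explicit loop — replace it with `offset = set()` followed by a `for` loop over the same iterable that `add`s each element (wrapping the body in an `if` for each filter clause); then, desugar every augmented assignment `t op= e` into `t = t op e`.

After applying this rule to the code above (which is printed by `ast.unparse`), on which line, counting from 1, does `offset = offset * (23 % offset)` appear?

10

Transformed code:
pairs = pairs - c[pairs]
offset = set()
for g in d:
    if pairs > 28:
        offset.add(16)
pairs = d // 5
d = c
for d in c:
    pairs = pairs == pairs
offset = offset * (23 % offset)
d = 39 != 22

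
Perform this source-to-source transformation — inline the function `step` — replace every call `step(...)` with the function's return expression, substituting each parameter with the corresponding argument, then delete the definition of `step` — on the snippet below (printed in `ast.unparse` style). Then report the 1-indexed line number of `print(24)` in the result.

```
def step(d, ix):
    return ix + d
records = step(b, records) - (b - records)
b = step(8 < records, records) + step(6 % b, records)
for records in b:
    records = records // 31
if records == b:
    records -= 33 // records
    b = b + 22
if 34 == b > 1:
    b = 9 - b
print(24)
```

Transformed code:
records = records + b - (b - records)
b = records + (8 < records) + (records + 6 % b)
for records in b:
    records = records // 31
if records == b:
    records -= 33 // records
    b = b + 22
if 34 == b > 1:
    b = 9 - b
print(24)

10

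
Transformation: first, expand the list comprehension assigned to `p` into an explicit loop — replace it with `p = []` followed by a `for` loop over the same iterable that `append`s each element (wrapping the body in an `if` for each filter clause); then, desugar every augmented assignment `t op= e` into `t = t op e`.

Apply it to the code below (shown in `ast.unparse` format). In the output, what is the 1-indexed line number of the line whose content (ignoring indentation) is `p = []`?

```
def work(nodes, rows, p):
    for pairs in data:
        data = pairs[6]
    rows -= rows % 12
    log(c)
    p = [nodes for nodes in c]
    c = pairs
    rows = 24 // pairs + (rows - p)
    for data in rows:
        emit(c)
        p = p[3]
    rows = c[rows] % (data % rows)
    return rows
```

6

Transformed code:
def work(nodes, rows, p):
    for pairs in data:
        data = pairs[6]
    rows = rows - rows % 12
    log(c)
    p = []
    for nodes in c:
        p.append(nodes)
    c = pairs
    rows = 24 // pairs + (rows - p)
    for data in rows:
        emit(c)
        p = p[3]
    rows = c[rows] % (data % rows)
    return rows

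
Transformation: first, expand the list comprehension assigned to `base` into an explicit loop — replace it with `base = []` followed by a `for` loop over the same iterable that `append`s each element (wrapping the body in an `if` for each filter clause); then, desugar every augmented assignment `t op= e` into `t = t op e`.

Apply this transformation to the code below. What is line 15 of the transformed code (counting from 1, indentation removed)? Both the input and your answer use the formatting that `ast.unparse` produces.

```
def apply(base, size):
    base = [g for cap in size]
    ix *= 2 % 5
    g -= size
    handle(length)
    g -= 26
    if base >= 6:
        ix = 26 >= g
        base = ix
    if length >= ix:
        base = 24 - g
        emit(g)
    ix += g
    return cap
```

Transformed code:
def apply(base, size):
    base = []
    for cap in size:
        base.append(g)
    ix = ix * (2 % 5)
    g = g - size
    handle(length)
    g = g - 26
    if base >= 6:
        ix = 26 >= g
        base = ix
    if length >= ix:
        base = 24 - g
        emit(g)
    ix = ix + g
    return cap

ix = ix + g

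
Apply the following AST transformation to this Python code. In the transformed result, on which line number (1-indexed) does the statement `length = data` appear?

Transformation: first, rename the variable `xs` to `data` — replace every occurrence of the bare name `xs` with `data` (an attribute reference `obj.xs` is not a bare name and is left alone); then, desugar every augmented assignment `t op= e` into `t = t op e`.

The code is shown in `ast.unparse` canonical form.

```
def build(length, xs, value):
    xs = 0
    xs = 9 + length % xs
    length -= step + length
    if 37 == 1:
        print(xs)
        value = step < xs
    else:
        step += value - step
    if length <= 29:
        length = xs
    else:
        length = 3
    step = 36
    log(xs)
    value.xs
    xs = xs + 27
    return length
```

Transformed code:
def build(length, data, value):
    data = 0
    data = 9 + length % data
    length = length - (step + length)
    if 37 == 1:
        print(data)
        value = step < data
    else:
        step = step + (value - step)
    if length <= 29:
        length = data
    else:
        length = 3
    step = 36
    log(data)
    value.xs
    data = data + 27
    return length

11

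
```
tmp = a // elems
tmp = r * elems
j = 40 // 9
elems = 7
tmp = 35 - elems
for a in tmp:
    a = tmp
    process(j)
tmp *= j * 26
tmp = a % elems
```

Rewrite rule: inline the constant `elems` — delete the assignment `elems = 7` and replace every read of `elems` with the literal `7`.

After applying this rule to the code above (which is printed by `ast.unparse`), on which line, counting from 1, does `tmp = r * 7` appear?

2

Transformed code:
tmp = a // 7
tmp = r * 7
j = 40 // 9
tmp = 35 - 7
for a in tmp:
    a = tmp
    process(j)
tmp *= j * 26
tmp = a % 7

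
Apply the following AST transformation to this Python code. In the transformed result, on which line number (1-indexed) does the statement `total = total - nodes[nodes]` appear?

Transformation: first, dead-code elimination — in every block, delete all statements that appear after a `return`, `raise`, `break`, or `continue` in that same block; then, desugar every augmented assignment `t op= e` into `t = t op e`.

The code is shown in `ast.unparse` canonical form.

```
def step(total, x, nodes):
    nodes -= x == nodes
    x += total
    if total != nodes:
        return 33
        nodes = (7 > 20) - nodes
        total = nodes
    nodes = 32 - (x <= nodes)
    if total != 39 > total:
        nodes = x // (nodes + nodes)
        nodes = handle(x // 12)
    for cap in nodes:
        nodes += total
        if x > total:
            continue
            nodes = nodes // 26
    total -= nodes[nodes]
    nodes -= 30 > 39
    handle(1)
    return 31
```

14

Transformed code:
def step(total, x, nodes):
    nodes = nodes - (x == nodes)
    x = x + total
    if total != nodes:
        return 33
    nodes = 32 - (x <= nodes)
    if total != 39 > total:
        nodes = x // (nodes + nodes)
        nodes = handle(x // 12)
    for cap in nodes:
        nodes = nodes + total
        if x > total:
            continue
    total = total - nodes[nodes]
    nodes = nodes - (30 > 39)
    handle(1)
    return 31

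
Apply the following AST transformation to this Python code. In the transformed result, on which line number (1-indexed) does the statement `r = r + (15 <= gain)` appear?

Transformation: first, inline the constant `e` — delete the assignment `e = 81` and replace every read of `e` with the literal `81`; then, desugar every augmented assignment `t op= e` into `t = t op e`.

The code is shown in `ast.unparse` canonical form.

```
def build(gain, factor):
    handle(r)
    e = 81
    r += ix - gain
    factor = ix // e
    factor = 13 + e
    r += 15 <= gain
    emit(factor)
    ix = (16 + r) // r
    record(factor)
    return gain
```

Transformed code:
def build(gain, factor):
    handle(r)
    r = r + (ix - gain)
    factor = ix // 81
    factor = 13 + 81
    r = r + (15 <= gain)
    emit(factor)
    ix = (16 + r) // r
    record(factor)
    return gain

6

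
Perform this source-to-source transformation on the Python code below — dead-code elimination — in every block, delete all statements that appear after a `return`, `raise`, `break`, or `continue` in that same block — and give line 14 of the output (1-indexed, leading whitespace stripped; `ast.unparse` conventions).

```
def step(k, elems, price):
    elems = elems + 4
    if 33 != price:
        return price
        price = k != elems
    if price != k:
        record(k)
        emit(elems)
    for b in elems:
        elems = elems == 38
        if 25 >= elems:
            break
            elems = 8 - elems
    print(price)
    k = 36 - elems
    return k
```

Transformed code:
def step(k, elems, price):
    elems = elems + 4
    if 33 != price:
        return price
    if price != k:
        record(k)
        emit(elems)
    for b in elems:
        elems = elems == 38
        if 25 >= elems:
            break
    print(price)
    k = 36 - elems
    return k

return k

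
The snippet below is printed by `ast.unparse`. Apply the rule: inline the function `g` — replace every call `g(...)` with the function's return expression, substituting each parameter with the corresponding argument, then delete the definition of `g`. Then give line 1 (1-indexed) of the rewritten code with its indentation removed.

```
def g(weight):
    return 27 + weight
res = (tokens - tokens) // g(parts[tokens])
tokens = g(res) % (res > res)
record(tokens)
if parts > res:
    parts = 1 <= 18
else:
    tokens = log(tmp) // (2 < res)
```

res = (tokens - tokens) // (27 + parts[tokens])

Transformed code:
res = (tokens - tokens) // (27 + parts[tokens])
tokens = (27 + res) % (res > res)
record(tokens)
if parts > res:
    parts = 1 <= 18
else:
    tokens = log(tmp) // (2 < res)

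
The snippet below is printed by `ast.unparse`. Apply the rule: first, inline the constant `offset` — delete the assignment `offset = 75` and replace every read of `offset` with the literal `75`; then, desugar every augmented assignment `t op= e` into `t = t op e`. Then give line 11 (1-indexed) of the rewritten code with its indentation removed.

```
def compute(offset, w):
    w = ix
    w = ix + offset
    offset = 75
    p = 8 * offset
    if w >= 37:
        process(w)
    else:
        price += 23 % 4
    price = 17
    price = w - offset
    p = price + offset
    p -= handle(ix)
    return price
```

Transformed code:
def compute(offset, w):
    w = ix
    w = ix + 75
    p = 8 * 75
    if w >= 37:
        process(w)
    else:
        price = price + 23 % 4
    price = 17
    price = w - 75
    p = price + 75
    p = p - handle(ix)
    return price

p = price + 75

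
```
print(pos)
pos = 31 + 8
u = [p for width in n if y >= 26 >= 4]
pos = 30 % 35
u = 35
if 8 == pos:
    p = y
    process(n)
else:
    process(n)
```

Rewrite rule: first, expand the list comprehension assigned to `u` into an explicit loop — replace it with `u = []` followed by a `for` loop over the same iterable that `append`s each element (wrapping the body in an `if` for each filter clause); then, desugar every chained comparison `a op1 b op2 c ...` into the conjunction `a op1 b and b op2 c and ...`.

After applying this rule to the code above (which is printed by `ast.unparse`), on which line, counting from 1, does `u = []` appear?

3

Transformed code:
print(pos)
pos = 31 + 8
u = []
for width in n:
    if y >= 26 and 26 >= 4:
        u.append(p)
pos = 30 % 35
u = 35
if 8 == pos:
    p = y
    process(n)
else:
    process(n)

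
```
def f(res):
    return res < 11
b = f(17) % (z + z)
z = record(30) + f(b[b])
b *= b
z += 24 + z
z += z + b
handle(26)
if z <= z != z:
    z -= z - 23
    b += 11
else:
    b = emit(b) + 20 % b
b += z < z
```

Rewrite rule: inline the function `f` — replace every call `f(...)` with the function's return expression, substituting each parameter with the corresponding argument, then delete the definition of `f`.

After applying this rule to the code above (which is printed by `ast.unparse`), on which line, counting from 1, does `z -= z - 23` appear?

Transformed code:
b = (17 < 11) % (z + z)
z = record(30) + (b[b] < 11)
b *= b
z += 24 + z
z += z + b
handle(26)
if z <= z != z:
    z -= z - 23
    b += 11
else:
    b = emit(b) + 20 % b
b += z < z

8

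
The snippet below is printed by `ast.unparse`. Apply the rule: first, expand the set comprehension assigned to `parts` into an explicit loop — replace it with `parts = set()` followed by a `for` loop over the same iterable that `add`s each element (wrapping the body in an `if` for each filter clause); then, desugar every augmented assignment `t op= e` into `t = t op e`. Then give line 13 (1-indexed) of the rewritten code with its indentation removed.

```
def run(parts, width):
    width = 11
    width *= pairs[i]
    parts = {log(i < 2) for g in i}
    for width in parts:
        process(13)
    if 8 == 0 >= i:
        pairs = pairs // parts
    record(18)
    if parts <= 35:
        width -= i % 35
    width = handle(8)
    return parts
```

width = width - i % 35

Transformed code:
def run(parts, width):
    width = 11
    width = width * pairs[i]
    parts = set()
    for g in i:
        parts.add(log(i < 2))
    for width in parts:
        process(13)
    if 8 == 0 >= i:
        pairs = pairs // parts
    record(18)
    if parts <= 35:
        width = width - i % 35
    width = handle(8)
    return parts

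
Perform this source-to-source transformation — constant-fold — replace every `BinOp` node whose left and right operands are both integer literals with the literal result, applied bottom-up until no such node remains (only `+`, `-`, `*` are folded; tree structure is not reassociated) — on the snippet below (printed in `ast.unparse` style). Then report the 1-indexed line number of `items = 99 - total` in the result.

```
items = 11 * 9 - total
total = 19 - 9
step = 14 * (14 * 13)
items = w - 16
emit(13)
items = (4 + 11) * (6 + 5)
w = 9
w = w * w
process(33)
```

Transformed code:
items = 99 - total
total = 10
step = 2548
items = w - 16
emit(13)
items = 165
w = 9
w = w * w
process(33)

1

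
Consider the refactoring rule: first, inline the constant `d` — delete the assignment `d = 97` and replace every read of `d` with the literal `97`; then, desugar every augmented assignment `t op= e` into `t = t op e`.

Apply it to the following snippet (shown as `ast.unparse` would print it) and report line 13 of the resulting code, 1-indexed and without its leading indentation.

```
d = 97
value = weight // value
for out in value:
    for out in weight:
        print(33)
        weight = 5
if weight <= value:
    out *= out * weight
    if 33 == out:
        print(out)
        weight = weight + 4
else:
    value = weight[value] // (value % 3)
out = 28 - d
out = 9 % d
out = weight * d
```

out = 28 - 97

Transformed code:
value = weight // value
for out in value:
    for out in weight:
        print(33)
        weight = 5
if weight <= value:
    out = out * (out * weight)
    if 33 == out:
        print(out)
        weight = weight + 4
else:
    value = weight[value] // (value % 3)
out = 28 - 97
out = 9 % 97
out = weight * 97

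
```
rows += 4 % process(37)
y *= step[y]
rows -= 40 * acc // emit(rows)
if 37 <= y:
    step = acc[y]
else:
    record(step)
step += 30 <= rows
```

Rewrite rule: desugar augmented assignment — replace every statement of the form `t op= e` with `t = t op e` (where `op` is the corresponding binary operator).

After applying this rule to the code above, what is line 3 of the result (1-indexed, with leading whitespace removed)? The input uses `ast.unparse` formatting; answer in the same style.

rows = rows - 40 * acc // emit(rows)

Transformed code:
rows = rows + 4 % process(37)
y = y * step[y]
rows = rows - 40 * acc // emit(rows)
if 37 <= y:
    step = acc[y]
else:
    record(step)
step = step + (30 <= rows)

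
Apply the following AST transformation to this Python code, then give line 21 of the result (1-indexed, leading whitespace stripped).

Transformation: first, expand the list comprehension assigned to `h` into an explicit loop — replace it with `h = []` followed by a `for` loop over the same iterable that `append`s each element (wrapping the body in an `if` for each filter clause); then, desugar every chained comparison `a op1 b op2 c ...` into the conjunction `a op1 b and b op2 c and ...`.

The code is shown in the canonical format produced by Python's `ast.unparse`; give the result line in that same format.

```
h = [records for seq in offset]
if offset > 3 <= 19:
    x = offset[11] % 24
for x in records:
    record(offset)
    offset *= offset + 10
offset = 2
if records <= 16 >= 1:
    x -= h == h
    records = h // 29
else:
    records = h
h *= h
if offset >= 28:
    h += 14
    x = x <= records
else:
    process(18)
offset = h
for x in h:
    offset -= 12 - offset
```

Transformed code:
h = []
for seq in offset:
    h.append(records)
if offset > 3 and 3 <= 19:
    x = offset[11] % 24
for x in records:
    record(offset)
    offset *= offset + 10
offset = 2
if records <= 16 and 16 >= 1:
    x -= h == h
    records = h // 29
else:
    records = h
h *= h
if offset >= 28:
    h += 14
    x = x <= records
else:
    process(18)
offset = h
for x in h:
    offset -= 12 - offset

offset = h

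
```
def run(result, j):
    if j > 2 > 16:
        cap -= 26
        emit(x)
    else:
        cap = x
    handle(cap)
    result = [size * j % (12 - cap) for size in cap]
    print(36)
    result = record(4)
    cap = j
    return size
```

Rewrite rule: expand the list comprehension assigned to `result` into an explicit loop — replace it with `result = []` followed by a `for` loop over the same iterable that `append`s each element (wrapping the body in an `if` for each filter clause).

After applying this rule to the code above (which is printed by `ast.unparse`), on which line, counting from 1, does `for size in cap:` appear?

9

Transformed code:
def run(result, j):
    if j > 2 > 16:
        cap -= 26
        emit(x)
    else:
        cap = x
    handle(cap)
    result = []
    for size in cap:
        result.append(size * j % (12 - cap))
    print(36)
    result = record(4)
    cap = j
    return size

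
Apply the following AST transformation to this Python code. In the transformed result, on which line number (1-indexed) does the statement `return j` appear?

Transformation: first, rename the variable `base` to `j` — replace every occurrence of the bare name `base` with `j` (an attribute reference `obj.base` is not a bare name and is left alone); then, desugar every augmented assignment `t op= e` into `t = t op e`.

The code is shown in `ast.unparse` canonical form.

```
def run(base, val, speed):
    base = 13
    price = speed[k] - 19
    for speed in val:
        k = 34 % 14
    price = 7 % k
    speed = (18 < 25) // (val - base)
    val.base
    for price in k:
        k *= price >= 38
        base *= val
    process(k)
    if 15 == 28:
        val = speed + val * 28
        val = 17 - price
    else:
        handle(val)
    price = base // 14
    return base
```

Transformed code:
def run(j, val, speed):
    j = 13
    price = speed[k] - 19
    for speed in val:
        k = 34 % 14
    price = 7 % k
    speed = (18 < 25) // (val - j)
    val.base
    for price in k:
        k = k * (price >= 38)
        j = j * val
    process(k)
    if 15 == 28:
        val = speed + val * 28
        val = 17 - price
    else:
        handle(val)
    price = j // 14
    return j

19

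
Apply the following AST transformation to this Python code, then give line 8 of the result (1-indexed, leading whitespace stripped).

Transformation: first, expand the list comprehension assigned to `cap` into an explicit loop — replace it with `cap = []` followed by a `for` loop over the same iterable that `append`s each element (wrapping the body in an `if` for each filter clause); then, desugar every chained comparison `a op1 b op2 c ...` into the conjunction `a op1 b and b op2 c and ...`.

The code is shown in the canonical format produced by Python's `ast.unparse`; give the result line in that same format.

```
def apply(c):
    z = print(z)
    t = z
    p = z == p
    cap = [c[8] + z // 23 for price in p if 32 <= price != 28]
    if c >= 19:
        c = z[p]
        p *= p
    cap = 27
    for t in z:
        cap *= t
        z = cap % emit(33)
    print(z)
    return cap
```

cap.append(c[8] + z // 23)

Transformed code:
def apply(c):
    z = print(z)
    t = z
    p = z == p
    cap = []
    for price in p:
        if 32 <= price and price != 28:
            cap.append(c[8] + z // 23)
    if c >= 19:
        c = z[p]
        p *= p
    cap = 27
    for t in z:
        cap *= t
        z = cap % emit(33)
    print(z)
    return cap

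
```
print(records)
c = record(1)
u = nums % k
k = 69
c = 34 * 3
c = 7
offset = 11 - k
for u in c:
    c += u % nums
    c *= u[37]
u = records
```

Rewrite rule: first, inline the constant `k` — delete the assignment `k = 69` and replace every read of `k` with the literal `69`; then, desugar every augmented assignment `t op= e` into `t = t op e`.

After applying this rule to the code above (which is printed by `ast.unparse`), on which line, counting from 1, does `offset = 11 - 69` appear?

Transformed code:
print(records)
c = record(1)
u = nums % 69
c = 34 * 3
c = 7
offset = 11 - 69
for u in c:
    c = c + u % nums
    c = c * u[37]
u = records

6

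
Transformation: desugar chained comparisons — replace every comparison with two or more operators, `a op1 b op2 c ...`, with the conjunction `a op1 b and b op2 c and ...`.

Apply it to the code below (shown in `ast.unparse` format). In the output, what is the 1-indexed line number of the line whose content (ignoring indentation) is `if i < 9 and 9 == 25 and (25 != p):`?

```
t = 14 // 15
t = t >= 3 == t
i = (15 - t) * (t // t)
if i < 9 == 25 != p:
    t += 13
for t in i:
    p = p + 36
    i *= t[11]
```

Transformed code:
t = 14 // 15
t = t >= 3 and 3 == t
i = (15 - t) * (t // t)
if i < 9 and 9 == 25 and (25 != p):
    t += 13
for t in i:
    p = p + 36
    i *= t[11]

4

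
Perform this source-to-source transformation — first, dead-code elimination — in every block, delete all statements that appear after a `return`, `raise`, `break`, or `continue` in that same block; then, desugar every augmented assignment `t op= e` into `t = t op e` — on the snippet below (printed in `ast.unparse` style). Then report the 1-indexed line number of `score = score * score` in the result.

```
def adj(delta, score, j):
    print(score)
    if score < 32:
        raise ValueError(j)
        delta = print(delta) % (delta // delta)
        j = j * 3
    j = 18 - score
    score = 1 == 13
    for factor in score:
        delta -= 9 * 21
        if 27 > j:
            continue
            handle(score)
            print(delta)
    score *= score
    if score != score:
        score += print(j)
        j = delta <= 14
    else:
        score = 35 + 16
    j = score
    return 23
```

Transformed code:
def adj(delta, score, j):
    print(score)
    if score < 32:
        raise ValueError(j)
    j = 18 - score
    score = 1 == 13
    for factor in score:
        delta = delta - 9 * 21
        if 27 > j:
            continue
    score = score * score
    if score != score:
        score = score + print(j)
        j = delta <= 14
    else:
        score = 35 + 16
    j = score
    return 23

11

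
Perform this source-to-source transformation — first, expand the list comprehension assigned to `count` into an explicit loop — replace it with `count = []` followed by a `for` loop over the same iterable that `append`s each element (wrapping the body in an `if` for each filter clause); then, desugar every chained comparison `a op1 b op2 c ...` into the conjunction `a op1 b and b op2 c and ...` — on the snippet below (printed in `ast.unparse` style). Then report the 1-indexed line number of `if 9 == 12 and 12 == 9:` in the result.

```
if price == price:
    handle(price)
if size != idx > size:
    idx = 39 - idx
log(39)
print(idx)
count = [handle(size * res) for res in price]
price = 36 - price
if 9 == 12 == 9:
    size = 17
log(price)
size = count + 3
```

11

Transformed code:
if price == price:
    handle(price)
if size != idx and idx > size:
    idx = 39 - idx
log(39)
print(idx)
count = []
for res in price:
    count.append(handle(size * res))
price = 36 - price
if 9 == 12 and 12 == 9:
    size = 17
log(price)
size = count + 3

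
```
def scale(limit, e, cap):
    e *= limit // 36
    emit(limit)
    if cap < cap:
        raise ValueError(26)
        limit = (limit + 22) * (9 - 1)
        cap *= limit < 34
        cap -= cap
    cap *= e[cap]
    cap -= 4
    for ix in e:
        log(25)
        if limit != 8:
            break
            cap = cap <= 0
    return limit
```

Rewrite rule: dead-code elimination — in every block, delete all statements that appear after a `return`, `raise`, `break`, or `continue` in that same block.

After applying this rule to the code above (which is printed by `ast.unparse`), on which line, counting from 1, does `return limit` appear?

12

Transformed code:
def scale(limit, e, cap):
    e *= limit // 36
    emit(limit)
    if cap < cap:
        raise ValueError(26)
    cap *= e[cap]
    cap -= 4
    for ix in e:
        log(25)
        if limit != 8:
            break
    return limit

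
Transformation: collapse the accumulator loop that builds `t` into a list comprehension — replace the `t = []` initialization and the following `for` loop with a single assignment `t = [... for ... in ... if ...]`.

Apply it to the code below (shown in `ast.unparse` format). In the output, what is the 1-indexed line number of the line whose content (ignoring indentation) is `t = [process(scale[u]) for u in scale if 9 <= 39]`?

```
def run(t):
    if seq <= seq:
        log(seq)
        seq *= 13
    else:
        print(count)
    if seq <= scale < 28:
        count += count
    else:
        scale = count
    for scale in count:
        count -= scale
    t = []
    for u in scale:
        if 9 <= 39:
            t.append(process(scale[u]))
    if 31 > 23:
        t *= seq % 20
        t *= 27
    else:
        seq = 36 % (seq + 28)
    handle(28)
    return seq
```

13

Transformed code:
def run(t):
    if seq <= seq:
        log(seq)
        seq *= 13
    else:
        print(count)
    if seq <= scale < 28:
        count += count
    else:
        scale = count
    for scale in count:
        count -= scale
    t = [process(scale[u]) for u in scale if 9 <= 39]
    if 31 > 23:
        t *= seq % 20
        t *= 27
    else:
        seq = 36 % (seq + 28)
    handle(28)
    return seq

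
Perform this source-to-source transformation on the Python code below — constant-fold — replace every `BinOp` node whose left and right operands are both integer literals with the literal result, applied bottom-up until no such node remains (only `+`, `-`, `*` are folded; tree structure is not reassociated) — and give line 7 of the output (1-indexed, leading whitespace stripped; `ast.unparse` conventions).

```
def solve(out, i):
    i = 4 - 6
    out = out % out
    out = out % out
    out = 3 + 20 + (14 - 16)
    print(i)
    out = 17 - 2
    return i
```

out = 15

Transformed code:
def solve(out, i):
    i = -2
    out = out % out
    out = out % out
    out = 21
    print(i)
    out = 15
    return i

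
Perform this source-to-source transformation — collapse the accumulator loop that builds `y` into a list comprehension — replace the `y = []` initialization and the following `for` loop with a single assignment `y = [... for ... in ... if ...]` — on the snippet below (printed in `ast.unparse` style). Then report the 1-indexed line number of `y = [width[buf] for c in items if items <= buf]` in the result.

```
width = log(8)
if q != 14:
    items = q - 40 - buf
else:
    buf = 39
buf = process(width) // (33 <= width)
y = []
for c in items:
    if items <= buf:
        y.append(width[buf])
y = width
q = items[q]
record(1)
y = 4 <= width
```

7

Transformed code:
width = log(8)
if q != 14:
    items = q - 40 - buf
else:
    buf = 39
buf = process(width) // (33 <= width)
y = [width[buf] for c in items if items <= buf]
y = width
q = items[q]
record(1)
y = 4 <= width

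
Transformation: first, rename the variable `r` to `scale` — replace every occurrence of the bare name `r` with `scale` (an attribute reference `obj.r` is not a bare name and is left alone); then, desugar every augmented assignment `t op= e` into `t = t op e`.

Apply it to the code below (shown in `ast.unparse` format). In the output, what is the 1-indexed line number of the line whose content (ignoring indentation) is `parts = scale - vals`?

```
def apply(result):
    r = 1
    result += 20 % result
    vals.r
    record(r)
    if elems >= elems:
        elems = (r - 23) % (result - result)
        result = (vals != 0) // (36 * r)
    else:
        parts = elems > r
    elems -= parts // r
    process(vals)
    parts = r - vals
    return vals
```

13

Transformed code:
def apply(result):
    scale = 1
    result = result + 20 % result
    vals.r
    record(scale)
    if elems >= elems:
        elems = (scale - 23) % (result - result)
        result = (vals != 0) // (36 * scale)
    else:
        parts = elems > scale
    elems = elems - parts // scale
    process(vals)
    parts = scale - vals
    return vals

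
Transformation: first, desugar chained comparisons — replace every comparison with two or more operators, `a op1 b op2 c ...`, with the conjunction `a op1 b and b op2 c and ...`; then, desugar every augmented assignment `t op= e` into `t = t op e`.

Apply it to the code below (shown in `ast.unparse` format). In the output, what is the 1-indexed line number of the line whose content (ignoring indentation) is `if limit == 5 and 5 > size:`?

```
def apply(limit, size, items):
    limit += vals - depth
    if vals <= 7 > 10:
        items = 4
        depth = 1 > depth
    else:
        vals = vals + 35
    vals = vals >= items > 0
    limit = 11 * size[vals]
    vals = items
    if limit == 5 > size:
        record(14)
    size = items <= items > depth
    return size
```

11

Transformed code:
def apply(limit, size, items):
    limit = limit + (vals - depth)
    if vals <= 7 and 7 > 10:
        items = 4
        depth = 1 > depth
    else:
        vals = vals + 35
    vals = vals >= items and items > 0
    limit = 11 * size[vals]
    vals = items
    if limit == 5 and 5 > size:
        record(14)
    size = items <= items and items > depth
    return size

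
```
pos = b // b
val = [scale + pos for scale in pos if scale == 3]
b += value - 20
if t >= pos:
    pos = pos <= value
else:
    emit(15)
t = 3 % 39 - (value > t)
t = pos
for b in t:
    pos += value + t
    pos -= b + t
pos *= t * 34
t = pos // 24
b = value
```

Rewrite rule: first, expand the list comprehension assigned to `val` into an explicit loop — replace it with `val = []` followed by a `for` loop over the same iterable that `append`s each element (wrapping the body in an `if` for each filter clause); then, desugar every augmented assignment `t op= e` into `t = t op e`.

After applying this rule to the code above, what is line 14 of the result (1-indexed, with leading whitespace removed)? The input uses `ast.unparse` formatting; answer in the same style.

pos = pos + (value + t)

Transformed code:
pos = b // b
val = []
for scale in pos:
    if scale == 3:
        val.append(scale + pos)
b = b + (value - 20)
if t >= pos:
    pos = pos <= value
else:
    emit(15)
t = 3 % 39 - (value > t)
t = pos
for b in t:
    pos = pos + (value + t)
    pos = pos - (b + t)
pos = pos * (t * 34)
t = pos // 24
b = value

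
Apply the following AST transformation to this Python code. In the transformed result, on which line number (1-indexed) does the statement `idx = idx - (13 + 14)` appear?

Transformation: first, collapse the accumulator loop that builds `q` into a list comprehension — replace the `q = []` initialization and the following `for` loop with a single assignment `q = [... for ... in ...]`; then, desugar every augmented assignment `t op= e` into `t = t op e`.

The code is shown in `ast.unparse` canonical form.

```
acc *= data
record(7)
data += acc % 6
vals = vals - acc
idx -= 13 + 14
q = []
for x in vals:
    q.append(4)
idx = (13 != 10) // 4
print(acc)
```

5

Transformed code:
acc = acc * data
record(7)
data = data + acc % 6
vals = vals - acc
idx = idx - (13 + 14)
q = [4 for x in vals]
idx = (13 != 10) // 4
print(acc)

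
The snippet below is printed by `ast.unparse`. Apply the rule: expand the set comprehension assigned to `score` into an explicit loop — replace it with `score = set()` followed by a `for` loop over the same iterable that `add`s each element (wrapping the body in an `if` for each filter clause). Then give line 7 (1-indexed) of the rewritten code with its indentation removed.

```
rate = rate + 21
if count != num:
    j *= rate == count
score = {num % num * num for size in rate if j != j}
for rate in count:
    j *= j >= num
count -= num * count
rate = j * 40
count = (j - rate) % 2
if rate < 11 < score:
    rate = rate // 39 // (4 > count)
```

Transformed code:
rate = rate + 21
if count != num:
    j *= rate == count
score = set()
for size in rate:
    if j != j:
        score.add(num % num * num)
for rate in count:
    j *= j >= num
count -= num * count
rate = j * 40
count = (j - rate) % 2
if rate < 11 < score:
    rate = rate // 39 // (4 > count)

score.add(num % num * num)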